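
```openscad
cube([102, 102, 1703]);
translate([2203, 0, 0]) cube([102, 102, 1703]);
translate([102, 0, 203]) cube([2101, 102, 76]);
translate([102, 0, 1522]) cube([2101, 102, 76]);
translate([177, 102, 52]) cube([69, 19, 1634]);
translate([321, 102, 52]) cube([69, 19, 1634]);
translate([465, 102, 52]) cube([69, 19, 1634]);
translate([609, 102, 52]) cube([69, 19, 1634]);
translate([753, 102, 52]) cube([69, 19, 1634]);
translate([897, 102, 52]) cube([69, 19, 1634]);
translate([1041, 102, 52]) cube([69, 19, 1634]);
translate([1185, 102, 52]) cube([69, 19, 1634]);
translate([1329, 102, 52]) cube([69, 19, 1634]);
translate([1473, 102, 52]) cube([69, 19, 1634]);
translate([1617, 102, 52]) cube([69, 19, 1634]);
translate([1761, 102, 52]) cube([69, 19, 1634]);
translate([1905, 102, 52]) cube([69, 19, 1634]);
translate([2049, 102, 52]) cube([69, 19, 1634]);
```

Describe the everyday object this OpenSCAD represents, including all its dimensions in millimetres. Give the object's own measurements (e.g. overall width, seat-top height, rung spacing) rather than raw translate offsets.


A fence section. Two 102×102 mm posts, 1703 mm tall, stand on the floor with a clear span of 2101 mm between their inner faces. Two horizontal rails of 102×76 mm section span the gap between the posts with their undersides at z = 203 mm and z = 1522 mm, flush with the posts' −y face. 14 pickets, each 69 mm wide, 19 mm thick and 1634 mm tall, are fixed to the +y face of the rails with their bottoms at z = 52 mm, spaced across the span with a 75 mm gap after the −x post and between neighbouring pickets, with 85 mm left before the +x post.


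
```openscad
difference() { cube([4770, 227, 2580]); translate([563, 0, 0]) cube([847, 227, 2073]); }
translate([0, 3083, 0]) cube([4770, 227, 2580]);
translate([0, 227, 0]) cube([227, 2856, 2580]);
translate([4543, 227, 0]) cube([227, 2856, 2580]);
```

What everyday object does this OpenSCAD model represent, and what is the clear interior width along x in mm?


A single room. The interior width is 4316 mm.

Four walls enclosing a rectangle with a door in the front wall — a room. Outside width 4770 minus two 227 mm walls gives 4316 mm.


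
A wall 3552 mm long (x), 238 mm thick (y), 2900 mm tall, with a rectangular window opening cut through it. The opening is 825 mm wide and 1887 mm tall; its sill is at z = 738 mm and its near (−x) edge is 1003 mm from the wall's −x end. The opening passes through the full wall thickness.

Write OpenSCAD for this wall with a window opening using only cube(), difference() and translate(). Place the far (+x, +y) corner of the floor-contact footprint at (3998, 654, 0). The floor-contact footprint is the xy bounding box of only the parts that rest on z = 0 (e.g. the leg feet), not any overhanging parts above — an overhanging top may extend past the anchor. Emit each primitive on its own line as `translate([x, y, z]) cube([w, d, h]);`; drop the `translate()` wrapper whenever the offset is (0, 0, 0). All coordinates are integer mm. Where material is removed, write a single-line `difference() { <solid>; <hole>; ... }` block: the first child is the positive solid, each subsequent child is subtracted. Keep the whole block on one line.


difference() { translate([446, 416, 0]) cube([3552, 238, 2900]); translate([1449, 416, 738]) cube([825, 238, 1887]); }


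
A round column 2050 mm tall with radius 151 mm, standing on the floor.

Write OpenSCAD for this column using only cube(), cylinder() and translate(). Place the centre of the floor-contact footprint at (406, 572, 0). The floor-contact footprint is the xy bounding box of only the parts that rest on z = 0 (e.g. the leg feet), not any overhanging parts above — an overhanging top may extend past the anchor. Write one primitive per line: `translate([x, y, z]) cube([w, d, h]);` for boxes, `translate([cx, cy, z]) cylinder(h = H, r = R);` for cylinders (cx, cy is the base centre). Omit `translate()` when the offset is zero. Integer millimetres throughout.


translate([406, 572, 0]) cylinder(h = 2050, r = 151);


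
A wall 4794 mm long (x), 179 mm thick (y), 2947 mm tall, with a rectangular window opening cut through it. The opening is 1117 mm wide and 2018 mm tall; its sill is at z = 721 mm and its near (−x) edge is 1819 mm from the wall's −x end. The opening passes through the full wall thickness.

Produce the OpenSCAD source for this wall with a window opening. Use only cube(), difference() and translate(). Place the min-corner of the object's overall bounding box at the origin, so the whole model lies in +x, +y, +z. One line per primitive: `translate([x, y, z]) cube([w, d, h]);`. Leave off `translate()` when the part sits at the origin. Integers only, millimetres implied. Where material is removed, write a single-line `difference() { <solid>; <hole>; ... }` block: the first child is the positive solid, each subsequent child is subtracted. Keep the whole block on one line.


difference() { cube([4794, 179, 2947]); translate([1819, 0, 721]) cube([1117, 179, 2018]); }


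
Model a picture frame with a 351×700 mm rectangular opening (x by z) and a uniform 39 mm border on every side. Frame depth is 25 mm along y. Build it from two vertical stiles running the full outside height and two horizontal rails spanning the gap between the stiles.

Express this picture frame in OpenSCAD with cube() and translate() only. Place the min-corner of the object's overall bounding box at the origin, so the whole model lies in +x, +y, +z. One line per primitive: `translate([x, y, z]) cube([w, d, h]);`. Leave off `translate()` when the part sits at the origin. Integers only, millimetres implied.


cube([39, 25, 778]);
translate([390, 0, 0]) cube([39, 25, 778]);
translate([39, 0, 0]) cube([351, 25, 39]);
translate([39, 0, 739]) cube([351, 25, 39]);


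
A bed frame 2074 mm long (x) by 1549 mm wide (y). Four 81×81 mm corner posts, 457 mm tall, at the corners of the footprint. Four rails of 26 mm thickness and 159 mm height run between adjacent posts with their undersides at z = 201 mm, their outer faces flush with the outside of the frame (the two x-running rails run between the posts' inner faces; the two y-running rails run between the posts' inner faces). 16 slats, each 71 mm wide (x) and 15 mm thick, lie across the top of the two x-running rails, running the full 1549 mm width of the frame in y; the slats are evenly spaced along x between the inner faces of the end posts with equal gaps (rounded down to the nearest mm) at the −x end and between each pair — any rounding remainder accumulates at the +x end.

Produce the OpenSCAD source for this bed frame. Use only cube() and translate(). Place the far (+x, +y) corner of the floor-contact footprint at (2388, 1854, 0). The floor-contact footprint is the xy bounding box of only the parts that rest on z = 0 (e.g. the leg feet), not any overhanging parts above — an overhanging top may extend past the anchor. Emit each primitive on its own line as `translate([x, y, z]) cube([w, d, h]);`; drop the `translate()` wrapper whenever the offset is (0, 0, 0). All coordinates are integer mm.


translate([314, 305, 0]) cube([81, 81, 457]);
translate([314, 1773, 0]) cube([81, 81, 457]);
translate([2307, 305, 0]) cube([81, 81, 457]);
translate([2307, 1773, 0]) cube([81, 81, 457]);
translate([395, 305, 201]) cube([1912, 26, 159]);
translate([395, 1828, 201]) cube([1912, 26, 159]);
translate([314, 386, 201]) cube([26, 1387, 159]);
translate([2362, 386, 201]) cube([26, 1387, 159]);
translate([440, 305, 360]) cube([71, 1549, 15]);
translate([556, 305, 360]) cube([71, 1549, 15]);
translate([672, 305, 360]) cube([71, 1549, 15]);
translate([788, 305, 360]) cube([71, 1549, 15]);
translate([904, 305, 360]) cube([71, 1549, 15]);
translate([1020, 305, 360]) cube([71, 1549, 15]);
translate([1136, 305, 360]) cube([71, 1549, 15]);
translate([1252, 305, 360]) cube([71, 1549, 15]);
translate([1368, 305, 360]) cube([71, 1549, 15]);
translate([1484, 305, 360]) cube([71, 1549, 15]);
translate([1600, 305, 360]) cube([71, 1549, 15]);
translate([1716, 305, 360]) cube([71, 1549, 15]);
translate([1832, 305, 360]) cube([71, 1549, 15]);
translate([1948, 305, 360]) cube([71, 1549, 15]);
translate([2064, 305, 360]) cube([71, 1549, 15]);
translate([2180, 305, 360]) cube([71, 1549, 15]);


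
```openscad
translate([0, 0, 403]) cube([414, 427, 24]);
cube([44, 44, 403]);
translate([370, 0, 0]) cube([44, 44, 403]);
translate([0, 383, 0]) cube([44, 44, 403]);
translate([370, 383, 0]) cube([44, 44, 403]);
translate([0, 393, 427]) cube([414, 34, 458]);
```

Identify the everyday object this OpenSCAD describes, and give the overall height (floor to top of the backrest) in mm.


A chair. The overall height is 885 mm.

A slab on four corner posts with a tall panel at the back — a chair. The seat slab sits at z = 403 with thickness 24, and the 458 mm backrest starts at the seat top, so the overall height is 403 + 24 + 458 = 885 mm.


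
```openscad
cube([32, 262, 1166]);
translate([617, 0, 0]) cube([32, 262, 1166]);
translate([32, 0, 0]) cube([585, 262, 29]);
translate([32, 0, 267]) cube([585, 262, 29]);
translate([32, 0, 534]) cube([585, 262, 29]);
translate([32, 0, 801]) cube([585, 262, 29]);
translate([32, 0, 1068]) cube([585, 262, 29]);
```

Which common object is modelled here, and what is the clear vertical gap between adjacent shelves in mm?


A bookshelf. The clear shelf gap is 238 mm.

Two tall side panels with 5 horizontal boards between them — a bookshelf. The first two shelf undersides are at z = 0 and z = 267; with shelf thickness 29, the clear gap is 267 − 0 − 29 = 238 mm.


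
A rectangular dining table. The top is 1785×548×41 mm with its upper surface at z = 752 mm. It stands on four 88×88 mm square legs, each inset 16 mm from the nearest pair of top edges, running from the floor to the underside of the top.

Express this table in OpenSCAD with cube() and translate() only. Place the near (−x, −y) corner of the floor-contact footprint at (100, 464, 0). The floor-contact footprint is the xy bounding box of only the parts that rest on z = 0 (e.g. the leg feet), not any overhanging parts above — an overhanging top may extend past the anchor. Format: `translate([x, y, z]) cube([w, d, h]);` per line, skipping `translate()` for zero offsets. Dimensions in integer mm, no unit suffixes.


// leg_h = 752 - 41 = 711
translate([84, 448, 711]) cube([1785, 548, 41]);
translate([100, 464, 0]) cube([88, 88, 711]);
translate([1765, 464, 0]) cube([88, 88, 711]);
translate([100, 892, 0]) cube([88, 88, 711]);
translate([1765, 892, 0]) cube([88, 88, 711]);


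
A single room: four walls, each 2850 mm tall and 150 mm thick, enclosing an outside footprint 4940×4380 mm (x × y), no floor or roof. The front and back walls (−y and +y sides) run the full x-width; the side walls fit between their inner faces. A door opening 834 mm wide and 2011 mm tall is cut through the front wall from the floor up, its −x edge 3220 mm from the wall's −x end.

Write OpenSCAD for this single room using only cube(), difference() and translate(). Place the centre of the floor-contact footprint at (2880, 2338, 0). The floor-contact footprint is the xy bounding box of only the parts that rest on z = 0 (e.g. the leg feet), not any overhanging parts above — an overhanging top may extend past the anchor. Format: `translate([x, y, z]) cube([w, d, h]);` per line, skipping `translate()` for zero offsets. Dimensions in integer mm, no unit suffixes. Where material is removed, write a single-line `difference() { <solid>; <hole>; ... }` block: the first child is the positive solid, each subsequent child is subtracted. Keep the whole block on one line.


difference() { translate([410, 148, 0]) cube([4940, 150, 2850]); translate([3630, 148, 0]) cube([834, 150, 2011]); }
translate([410, 4378, 0]) cube([4940, 150, 2850]);
translate([410, 298, 0]) cube([150, 4080, 2850]);
translate([5200, 298, 0]) cube([150, 4080, 2850]);


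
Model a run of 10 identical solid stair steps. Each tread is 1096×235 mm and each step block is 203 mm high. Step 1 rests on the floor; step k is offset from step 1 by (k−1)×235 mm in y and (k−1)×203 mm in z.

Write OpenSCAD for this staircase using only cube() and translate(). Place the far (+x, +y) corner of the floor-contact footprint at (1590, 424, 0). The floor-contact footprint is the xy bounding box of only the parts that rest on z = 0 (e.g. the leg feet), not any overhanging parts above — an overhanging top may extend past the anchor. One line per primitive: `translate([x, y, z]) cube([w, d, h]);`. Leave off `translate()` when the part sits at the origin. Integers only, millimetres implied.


translate([494, 189, 0]) cube([1096, 235, 203]);
translate([494, 424, 203]) cube([1096, 235, 203]);
translate([494, 659, 406]) cube([1096, 235, 203]);
translate([494, 894, 609]) cube([1096, 235, 203]);
translate([494, 1129, 812]) cube([1096, 235, 203]);
translate([494, 1364, 1015]) cube([1096, 235, 203]);
translate([494, 1599, 1218]) cube([1096, 235, 203]);
translate([494, 1834, 1421]) cube([1096, 235, 203]);
translate([494, 2069, 1624]) cube([1096, 235, 203]);
translate([494, 2304, 1827]) cube([1096, 235, 203]);


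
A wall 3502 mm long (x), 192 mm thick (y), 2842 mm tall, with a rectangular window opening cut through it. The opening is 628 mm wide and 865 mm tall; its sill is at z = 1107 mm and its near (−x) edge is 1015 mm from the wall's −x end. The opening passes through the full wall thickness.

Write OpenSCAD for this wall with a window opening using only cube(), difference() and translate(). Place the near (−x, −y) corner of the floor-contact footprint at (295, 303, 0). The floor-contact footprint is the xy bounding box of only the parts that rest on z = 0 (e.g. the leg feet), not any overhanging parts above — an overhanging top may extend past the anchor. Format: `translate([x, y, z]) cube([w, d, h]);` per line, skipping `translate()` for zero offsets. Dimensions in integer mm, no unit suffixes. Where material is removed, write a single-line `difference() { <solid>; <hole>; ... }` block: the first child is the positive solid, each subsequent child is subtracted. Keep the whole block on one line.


difference() { translate([295, 303, 0]) cube([3502, 192, 2842]); translate([1310, 303, 1107]) cube([628, 192, 865]); }


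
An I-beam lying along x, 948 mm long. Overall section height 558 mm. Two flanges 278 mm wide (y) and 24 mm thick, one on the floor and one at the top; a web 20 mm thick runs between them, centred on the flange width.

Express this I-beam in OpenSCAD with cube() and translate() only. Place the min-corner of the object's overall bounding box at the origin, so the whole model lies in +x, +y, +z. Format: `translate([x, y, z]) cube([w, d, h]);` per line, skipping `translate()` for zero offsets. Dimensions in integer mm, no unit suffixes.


cube([948, 278, 24]);
translate([0, 129, 24]) cube([948, 20, 510]);
translate([0, 0, 534]) cube([948, 278, 24]);


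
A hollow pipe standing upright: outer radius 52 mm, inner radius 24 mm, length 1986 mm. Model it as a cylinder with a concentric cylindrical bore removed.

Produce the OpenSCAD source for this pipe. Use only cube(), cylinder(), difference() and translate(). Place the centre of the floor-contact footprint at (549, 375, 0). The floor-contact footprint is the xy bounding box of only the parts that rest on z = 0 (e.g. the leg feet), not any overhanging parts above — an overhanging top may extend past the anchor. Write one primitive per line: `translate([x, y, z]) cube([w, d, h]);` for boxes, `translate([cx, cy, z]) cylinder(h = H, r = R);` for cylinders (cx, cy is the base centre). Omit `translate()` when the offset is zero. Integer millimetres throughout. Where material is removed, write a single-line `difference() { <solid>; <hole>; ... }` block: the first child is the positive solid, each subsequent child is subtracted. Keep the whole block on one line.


difference() { translate([549, 375, 0]) cylinder(h = 1986, r = 52); translate([549, 375, 0]) cylinder(h = 1986, r = 24); }


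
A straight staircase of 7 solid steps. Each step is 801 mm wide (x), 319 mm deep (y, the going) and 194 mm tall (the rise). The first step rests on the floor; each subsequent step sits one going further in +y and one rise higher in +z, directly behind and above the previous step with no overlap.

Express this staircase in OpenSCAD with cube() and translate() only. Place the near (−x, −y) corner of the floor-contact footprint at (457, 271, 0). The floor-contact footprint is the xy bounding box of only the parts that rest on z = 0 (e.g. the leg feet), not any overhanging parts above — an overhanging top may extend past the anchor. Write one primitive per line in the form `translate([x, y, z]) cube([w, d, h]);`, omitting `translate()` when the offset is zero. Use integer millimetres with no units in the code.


translate([457, 271, 0]) cube([801, 319, 194]);
translate([457, 590, 194]) cube([801, 319, 194]);
translate([457, 909, 388]) cube([801, 319, 194]);
translate([457, 1228, 582]) cube([801, 319, 194]);
translate([457, 1547, 776]) cube([801, 319, 194]);
translate([457, 1866, 970]) cube([801, 319, 194]);
translate([457, 2185, 1164]) cube([801, 319, 194]);


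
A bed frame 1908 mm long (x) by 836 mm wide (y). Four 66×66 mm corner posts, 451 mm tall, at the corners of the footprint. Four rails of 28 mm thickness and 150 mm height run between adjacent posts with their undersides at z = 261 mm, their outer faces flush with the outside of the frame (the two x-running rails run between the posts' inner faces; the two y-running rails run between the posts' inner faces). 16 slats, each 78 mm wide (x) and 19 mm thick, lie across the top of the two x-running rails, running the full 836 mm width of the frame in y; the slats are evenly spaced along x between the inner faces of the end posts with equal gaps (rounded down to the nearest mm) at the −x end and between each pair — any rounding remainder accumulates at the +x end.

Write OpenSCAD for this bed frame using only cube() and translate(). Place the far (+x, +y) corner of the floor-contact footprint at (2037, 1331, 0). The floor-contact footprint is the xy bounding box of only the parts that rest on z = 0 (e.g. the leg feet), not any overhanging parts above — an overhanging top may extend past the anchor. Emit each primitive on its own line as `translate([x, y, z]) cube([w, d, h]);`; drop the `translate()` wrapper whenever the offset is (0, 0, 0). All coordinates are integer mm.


// slat z = rail_z + rail_h = 261 + 150 = 411
// slat gap = ⌊(1776 − 16·78) / 17⌋ = 31
translate([129, 495, 0]) cube([66, 66, 451]);
translate([129, 1265, 0]) cube([66, 66, 451]);
translate([1971, 495, 0]) cube([66, 66, 451]);
translate([1971, 1265, 0]) cube([66, 66, 451]);
translate([195, 495, 261]) cube([1776, 28, 150]);
translate([195, 1303, 261]) cube([1776, 28, 150]);
translate([129, 561, 261]) cube([28, 704, 150]);
translate([2009, 561, 261]) cube([28, 704, 150]);
translate([226, 495, 411]) cube([78, 836, 19]);
translate([335, 495, 411]) cube([78, 836, 19]);
translate([444, 495, 411]) cube([78, 836, 19]);
translate([553, 495, 411]) cube([78, 836, 19]);
translate([662, 495, 411]) cube([78, 836, 19]);
translate([771, 495, 411]) cube([78, 836, 19]);
translate([880, 495, 411]) cube([78, 836, 19]);
translate([989, 495, 411]) cube([78, 836, 19]);
translate([1098, 495, 411]) cube([78, 836, 19]);
translate([1207, 495, 411]) cube([78, 836, 19]);
translate([1316, 495, 411]) cube([78, 836, 19]);
translate([1425, 495, 411]) cube([78, 836, 19]);
translate([1534, 495, 411]) cube([78, 836, 19]);
translate([1643, 495, 411]) cube([78, 836, 19]);
translate([1752, 495, 411]) cube([78, 836, 19]);
translate([1861, 495, 411]) cube([78, 836, 19]);


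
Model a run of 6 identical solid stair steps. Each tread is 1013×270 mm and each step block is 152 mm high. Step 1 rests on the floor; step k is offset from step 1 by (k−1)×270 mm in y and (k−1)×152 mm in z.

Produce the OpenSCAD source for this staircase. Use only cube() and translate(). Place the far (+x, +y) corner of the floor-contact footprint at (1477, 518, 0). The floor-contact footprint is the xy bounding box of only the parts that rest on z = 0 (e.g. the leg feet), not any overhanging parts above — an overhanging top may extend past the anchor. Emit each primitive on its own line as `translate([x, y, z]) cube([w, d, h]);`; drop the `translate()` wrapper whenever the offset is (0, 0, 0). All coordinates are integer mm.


translate([464, 248, 0]) cube([1013, 270, 152]);
translate([464, 518, 152]) cube([1013, 270, 152]);
translate([464, 788, 304]) cube([1013, 270, 152]);
translate([464, 1058, 456]) cube([1013, 270, 152]);
translate([464, 1328, 608]) cube([1013, 270, 152]);
translate([464, 1598, 760]) cube([1013, 270, 152]);


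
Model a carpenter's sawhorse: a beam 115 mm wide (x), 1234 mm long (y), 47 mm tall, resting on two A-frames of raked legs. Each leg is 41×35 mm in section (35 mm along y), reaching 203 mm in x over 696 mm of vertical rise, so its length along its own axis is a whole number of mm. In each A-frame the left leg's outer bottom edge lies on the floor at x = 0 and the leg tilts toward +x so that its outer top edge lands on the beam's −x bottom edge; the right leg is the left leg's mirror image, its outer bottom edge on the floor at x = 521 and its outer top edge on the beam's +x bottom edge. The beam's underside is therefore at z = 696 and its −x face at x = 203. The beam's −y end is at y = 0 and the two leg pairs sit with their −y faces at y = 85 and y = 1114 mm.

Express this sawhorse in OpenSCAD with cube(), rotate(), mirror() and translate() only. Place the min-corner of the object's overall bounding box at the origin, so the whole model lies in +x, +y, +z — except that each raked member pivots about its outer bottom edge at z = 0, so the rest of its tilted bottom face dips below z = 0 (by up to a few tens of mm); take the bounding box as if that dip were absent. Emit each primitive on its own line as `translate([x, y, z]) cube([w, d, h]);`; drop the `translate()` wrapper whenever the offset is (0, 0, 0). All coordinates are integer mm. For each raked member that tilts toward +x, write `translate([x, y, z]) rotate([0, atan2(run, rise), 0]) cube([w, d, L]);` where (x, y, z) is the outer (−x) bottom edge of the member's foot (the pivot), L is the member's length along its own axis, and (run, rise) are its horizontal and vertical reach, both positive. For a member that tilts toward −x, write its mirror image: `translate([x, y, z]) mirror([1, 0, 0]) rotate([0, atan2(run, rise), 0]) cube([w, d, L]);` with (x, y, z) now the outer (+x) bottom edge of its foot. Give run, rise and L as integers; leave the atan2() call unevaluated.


translate([203, 0, 696]) cube([115, 1234, 47]);
translate([0, 85, 0]) rotate([0, atan2(203, 696), 0]) cube([41, 35, 725]);
translate([521, 85, 0]) mirror([1, 0, 0]) rotate([0, atan2(203, 696), 0]) cube([41, 35, 725]);
translate([0, 1114, 0]) rotate([0, atan2(203, 696), 0]) cube([41, 35, 725]);
translate([521, 1114, 0]) mirror([1, 0, 0]) rotate([0, atan2(203, 696), 0]) cube([41, 35, 725]);


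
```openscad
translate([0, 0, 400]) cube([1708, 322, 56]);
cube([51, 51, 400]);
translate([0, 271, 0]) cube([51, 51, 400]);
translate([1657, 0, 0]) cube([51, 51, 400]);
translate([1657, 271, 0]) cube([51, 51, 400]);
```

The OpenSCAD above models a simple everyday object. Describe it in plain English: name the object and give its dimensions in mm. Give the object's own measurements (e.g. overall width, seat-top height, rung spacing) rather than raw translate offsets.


A long wooden bench with a 1708 mm (x) × 322 mm (y) seat, 56 mm thick, its top surface 456 mm above the floor. Four 51 mm square legs at the seat corners, flush with the edges, run from z = 0 to the seat underside.


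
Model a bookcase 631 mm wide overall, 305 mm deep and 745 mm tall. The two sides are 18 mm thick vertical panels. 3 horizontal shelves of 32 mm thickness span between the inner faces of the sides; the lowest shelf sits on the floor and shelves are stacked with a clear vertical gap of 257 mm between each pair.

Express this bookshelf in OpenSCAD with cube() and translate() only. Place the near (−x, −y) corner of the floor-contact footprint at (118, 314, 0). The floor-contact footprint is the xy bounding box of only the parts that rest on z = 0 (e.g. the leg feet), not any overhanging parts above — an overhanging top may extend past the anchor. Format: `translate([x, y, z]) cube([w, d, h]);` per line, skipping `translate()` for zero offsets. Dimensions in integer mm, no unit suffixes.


translate([118, 314, 0]) cube([18, 305, 745]);
translate([731, 314, 0]) cube([18, 305, 745]);
translate([136, 314, 0]) cube([595, 305, 32]);
translate([136, 314, 289]) cube([595, 305, 32]);
translate([136, 314, 578]) cube([595, 305, 32]);


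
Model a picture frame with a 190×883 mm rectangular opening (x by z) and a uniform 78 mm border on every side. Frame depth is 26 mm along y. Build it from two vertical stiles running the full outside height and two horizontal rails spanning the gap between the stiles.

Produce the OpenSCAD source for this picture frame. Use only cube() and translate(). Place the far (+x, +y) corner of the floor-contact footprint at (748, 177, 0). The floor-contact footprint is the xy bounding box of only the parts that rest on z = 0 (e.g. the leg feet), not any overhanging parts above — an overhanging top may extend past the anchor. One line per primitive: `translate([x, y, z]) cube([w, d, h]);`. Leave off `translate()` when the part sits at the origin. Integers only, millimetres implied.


translate([402, 151, 0]) cube([78, 26, 1039]);
translate([670, 151, 0]) cube([78, 26, 1039]);
translate([480, 151, 0]) cube([190, 26, 78]);
translate([480, 151, 961]) cube([190, 26, 78]);


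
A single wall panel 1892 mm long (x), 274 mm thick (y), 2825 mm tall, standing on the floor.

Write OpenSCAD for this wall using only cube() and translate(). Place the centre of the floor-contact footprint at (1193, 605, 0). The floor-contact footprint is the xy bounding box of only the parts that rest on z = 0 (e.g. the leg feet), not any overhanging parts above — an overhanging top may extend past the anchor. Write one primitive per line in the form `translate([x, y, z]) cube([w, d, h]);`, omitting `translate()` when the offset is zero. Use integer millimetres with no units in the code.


translate([247, 468, 0]) cube([1892, 274, 2825]);


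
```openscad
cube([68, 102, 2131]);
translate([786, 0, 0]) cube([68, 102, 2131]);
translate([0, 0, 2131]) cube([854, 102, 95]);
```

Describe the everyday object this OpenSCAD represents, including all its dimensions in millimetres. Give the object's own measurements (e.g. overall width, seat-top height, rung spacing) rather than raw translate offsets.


A door frame. The clear opening is 718 mm wide and 2131 mm high. Two 68 mm wide jambs, 102 mm deep, stand either side of the opening from the floor to the top of the opening. A 95 mm thick head sits across the top of both jambs, spanning the full outside width of the frame.


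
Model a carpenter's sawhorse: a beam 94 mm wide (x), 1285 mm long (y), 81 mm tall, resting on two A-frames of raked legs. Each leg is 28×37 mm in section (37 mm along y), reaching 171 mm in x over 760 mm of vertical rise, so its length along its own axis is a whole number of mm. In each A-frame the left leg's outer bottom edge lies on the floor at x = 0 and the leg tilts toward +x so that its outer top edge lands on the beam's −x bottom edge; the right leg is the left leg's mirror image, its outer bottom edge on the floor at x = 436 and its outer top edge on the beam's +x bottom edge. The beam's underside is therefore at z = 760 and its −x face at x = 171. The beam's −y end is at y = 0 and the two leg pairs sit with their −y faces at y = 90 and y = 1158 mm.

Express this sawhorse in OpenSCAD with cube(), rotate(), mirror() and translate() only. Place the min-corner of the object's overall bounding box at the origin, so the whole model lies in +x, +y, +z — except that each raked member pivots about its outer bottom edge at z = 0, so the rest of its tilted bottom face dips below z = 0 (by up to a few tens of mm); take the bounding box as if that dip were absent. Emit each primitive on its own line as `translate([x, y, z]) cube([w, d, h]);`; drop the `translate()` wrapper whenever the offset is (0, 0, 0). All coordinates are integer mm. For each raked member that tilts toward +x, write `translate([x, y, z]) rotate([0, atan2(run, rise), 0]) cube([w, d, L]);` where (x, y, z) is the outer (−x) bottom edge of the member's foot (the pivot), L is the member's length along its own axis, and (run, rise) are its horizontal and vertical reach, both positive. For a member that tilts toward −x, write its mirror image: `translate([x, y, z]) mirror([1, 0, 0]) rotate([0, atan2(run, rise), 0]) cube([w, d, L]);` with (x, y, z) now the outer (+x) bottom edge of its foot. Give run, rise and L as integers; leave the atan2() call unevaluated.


translate([171, 0, 760]) cube([94, 1285, 81]);
translate([0, 90, 0]) rotate([0, atan2(171, 760), 0]) cube([28, 37, 779]);
translate([436, 90, 0]) mirror([1, 0, 0]) rotate([0, atan2(171, 760), 0]) cube([28, 37, 779]);
translate([0, 1158, 0]) rotate([0, atan2(171, 760), 0]) cube([28, 37, 779]);
translate([436, 1158, 0]) mirror([1, 0, 0]) rotate([0, atan2(171, 760), 0]) cube([28, 37, 779]);


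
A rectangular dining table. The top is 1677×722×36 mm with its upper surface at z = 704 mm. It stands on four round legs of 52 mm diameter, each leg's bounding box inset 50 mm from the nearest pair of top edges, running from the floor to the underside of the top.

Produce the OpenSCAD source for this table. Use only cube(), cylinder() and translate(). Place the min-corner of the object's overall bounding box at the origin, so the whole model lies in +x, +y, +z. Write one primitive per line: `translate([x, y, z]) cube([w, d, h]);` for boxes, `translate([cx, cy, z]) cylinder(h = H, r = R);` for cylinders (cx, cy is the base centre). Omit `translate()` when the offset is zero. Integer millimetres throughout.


translate([0, 0, 668]) cube([1677, 722, 36]);
translate([76, 76, 0]) cylinder(h = 668, r = 26);
translate([1601, 76, 0]) cylinder(h = 668, r = 26);
translate([76, 646, 0]) cylinder(h = 668, r = 26);
translate([1601, 646, 0]) cylinder(h = 668, r = 26);


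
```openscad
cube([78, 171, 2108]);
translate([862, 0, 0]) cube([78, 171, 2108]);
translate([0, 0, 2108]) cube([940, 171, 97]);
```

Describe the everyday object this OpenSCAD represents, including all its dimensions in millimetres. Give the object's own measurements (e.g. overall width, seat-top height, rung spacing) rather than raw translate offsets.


A door frame. The clear opening is 784 mm wide and 2108 mm high. Two 78 mm wide jambs, 171 mm deep, stand either side of the opening from the floor to the top of the opening. A 97 mm thick head sits across the top of both jambs, spanning the full outside width of the frame.


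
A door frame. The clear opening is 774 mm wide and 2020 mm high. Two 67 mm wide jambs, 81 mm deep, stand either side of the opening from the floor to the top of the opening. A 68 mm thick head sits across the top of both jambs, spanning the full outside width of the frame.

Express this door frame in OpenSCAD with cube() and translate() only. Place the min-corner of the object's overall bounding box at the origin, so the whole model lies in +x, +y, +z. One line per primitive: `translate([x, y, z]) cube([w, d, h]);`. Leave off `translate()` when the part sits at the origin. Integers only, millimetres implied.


cube([67, 81, 2020]);
translate([841, 0, 0]) cube([67, 81, 2020]);
translate([0, 0, 2020]) cube([908, 81, 68]);


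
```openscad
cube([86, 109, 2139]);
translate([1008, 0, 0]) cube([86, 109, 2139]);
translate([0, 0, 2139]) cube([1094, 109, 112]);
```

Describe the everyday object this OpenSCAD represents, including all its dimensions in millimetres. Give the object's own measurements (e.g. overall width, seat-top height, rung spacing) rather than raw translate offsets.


A door frame. The clear opening is 922 mm wide and 2139 mm high. Two 86 mm wide jambs, 109 mm deep, stand either side of the opening from the floor to the top of the opening. A 112 mm thick head sits across the top of both jambs, spanning the full outside width of the frame.


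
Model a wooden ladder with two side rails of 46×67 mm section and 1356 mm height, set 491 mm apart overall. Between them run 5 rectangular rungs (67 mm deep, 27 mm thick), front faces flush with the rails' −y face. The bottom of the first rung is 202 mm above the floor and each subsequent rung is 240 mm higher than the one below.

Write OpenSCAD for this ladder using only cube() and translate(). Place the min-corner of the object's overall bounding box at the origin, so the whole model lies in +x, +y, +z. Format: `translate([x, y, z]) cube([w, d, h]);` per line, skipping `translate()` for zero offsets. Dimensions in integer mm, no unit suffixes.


cube([46, 67, 1356]);
translate([445, 0, 0]) cube([46, 67, 1356]);
translate([46, 0, 202]) cube([399, 67, 27]);
translate([46, 0, 442]) cube([399, 67, 27]);
translate([46, 0, 682]) cube([399, 67, 27]);
translate([46, 0, 922]) cube([399, 67, 27]);
translate([46, 0, 1162]) cube([399, 67, 27]);


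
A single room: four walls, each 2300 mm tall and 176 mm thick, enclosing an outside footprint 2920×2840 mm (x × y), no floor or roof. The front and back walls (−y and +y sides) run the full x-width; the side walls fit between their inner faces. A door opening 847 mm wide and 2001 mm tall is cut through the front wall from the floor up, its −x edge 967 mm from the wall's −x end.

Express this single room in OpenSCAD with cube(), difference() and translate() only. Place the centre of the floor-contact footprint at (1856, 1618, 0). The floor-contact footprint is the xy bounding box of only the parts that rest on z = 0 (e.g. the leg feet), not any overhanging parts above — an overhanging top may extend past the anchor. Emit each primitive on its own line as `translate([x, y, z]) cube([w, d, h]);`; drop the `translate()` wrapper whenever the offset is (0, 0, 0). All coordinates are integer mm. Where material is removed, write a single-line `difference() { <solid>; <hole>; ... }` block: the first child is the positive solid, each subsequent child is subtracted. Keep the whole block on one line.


difference() { translate([396, 198, 0]) cube([2920, 176, 2300]); translate([1363, 198, 0]) cube([847, 176, 2001]); }
translate([396, 2862, 0]) cube([2920, 176, 2300]);
translate([396, 374, 0]) cube([176, 2488, 2300]);
translate([3140, 374, 0]) cube([176, 2488, 2300]);


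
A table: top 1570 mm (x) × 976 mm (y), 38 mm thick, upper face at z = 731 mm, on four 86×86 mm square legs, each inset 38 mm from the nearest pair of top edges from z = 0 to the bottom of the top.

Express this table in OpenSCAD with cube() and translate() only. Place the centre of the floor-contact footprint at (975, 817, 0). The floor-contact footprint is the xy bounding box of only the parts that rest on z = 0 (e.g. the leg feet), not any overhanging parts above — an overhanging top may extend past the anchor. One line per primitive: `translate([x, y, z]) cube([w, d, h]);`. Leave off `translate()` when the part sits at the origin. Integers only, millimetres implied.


// leg_h = 731 - 38 = 693
translate([190, 329, 693]) cube([1570, 976, 38]);
translate([228, 367, 0]) cube([86, 86, 693]);
translate([1636, 367, 0]) cube([86, 86, 693]);
translate([228, 1181, 0]) cube([86, 86, 693]);
translate([1636, 1181, 0]) cube([86, 86, 693]);


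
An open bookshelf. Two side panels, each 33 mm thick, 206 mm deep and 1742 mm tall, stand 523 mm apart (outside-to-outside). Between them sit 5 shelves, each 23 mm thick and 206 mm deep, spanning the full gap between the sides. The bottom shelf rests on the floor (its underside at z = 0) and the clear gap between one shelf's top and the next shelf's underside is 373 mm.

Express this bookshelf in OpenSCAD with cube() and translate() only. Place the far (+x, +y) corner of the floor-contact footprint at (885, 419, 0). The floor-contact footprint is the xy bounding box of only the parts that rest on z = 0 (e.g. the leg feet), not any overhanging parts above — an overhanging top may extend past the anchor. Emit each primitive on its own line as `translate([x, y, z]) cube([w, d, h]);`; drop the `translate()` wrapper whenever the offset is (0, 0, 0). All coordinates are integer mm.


translate([362, 213, 0]) cube([33, 206, 1742]);
translate([852, 213, 0]) cube([33, 206, 1742]);
translate([395, 213, 0]) cube([457, 206, 23]);
translate([395, 213, 396]) cube([457, 206, 23]);
translate([395, 213, 792]) cube([457, 206, 23]);
translate([395, 213, 1188]) cube([457, 206, 23]);
translate([395, 213, 1584]) cube([457, 206, 23]);


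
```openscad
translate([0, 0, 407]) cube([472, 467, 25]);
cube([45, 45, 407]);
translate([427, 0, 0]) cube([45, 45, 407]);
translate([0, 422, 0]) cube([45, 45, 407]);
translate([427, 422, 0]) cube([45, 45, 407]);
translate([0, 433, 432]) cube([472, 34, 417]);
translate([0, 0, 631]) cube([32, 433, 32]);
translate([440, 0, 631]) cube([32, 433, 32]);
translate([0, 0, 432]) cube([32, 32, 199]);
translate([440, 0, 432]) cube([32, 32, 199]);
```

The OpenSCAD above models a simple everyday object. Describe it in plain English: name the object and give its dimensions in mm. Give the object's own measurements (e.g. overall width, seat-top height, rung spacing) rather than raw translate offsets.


A chair. The seat is a 472×467×25 mm slab with its top at z = 432 mm, on four 45×45 mm corner legs (flush with the seat edges, standing on z = 0). A flat backrest 34 mm thick, 417 mm tall, spans the full seat width and rises from the seat top along its +y edge, rear face flush with the rear of the seat. Two armrests of 32×32 mm section run along each side from the seat's front edge to the front of the backrest, top faces 231 mm above the seat top and outer faces flush with the seat's x-edges; a 32×32 mm post under the front of each armrest stands on the seat at the front corner.


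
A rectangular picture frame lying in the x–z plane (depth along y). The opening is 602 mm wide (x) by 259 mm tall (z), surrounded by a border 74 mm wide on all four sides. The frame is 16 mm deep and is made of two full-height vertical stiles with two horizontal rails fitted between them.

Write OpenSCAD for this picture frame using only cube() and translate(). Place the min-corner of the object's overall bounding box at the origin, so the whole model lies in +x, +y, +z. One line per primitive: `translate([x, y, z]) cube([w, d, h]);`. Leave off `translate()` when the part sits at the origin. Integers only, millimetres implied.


cube([74, 16, 407]);
translate([676, 0, 0]) cube([74, 16, 407]);
translate([74, 0, 0]) cube([602, 16, 74]);
translate([74, 0, 333]) cube([602, 16, 74]);


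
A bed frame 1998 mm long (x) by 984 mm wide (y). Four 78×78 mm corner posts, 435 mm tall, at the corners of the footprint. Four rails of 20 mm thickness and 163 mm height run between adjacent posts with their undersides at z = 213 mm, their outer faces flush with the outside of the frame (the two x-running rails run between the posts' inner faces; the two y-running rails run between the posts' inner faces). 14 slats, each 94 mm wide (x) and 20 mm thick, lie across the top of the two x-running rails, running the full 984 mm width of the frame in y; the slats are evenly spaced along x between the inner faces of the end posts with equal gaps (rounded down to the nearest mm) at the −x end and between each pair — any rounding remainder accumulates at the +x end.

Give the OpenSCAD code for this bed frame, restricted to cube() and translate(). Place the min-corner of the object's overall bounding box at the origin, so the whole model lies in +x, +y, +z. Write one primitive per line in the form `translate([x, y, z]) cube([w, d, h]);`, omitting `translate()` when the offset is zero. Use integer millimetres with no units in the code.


cube([78, 78, 435]);
translate([0, 906, 0]) cube([78, 78, 435]);
translate([1920, 0, 0]) cube([78, 78, 435]);
translate([1920, 906, 0]) cube([78, 78, 435]);
translate([78, 0, 213]) cube([1842, 20, 163]);
translate([78, 964, 213]) cube([1842, 20, 163]);
translate([0, 78, 213]) cube([20, 828, 163]);
translate([1978, 78, 213]) cube([20, 828, 163]);
translate([113, 0, 376]) cube([94, 984, 20]);
translate([242, 0, 376]) cube([94, 984, 20]);
translate([371, 0, 376]) cube([94, 984, 20]);
translate([500, 0, 376]) cube([94, 984, 20]);
translate([629, 0, 376]) cube([94, 984, 20]);
translate([758, 0, 376]) cube([94, 984, 20]);
translate([887, 0, 376]) cube([94, 984, 20]);
translate([1016, 0, 376]) cube([94, 984, 20]);
translate([1145, 0, 376]) cube([94, 984, 20]);
translate([1274, 0, 376]) cube([94, 984, 20]);
translate([1403, 0, 376]) cube([94, 984, 20]);
translate([1532, 0, 376]) cube([94, 984, 20]);
translate([1661, 0, 376]) cube([94, 984, 20]);
translate([1790, 0, 376]) cube([94, 984, 20]);
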